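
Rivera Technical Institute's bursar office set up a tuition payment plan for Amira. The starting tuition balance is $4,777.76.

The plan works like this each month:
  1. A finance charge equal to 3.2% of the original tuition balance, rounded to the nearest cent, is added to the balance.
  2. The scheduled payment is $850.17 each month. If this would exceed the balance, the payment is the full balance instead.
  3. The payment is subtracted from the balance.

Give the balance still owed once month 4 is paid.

Month 1: $4,777.76 +$152.89 interest = $4,930.65; pay $850.17 → $4,080.48
Month 2: $4,080.48 +$152.89 interest = $4,233.37; pay $850.17 → $3,383.20
Month 3: $3,383.20 +$152.89 interest = $3,536.09; pay $850.17 → $2,685.92
Month 4: $2,685.92 +$152.89 interest = $2,838.81; pay $850.17 → $1,988.64

$1,988.64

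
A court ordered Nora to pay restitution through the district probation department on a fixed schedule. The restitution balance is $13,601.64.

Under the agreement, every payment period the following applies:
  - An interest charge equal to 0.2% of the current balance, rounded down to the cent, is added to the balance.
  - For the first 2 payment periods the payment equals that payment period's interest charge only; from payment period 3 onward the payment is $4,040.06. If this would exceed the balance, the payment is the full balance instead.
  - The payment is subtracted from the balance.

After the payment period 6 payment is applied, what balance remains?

Payment period 1: $13,601.64 +$27.20 interest = $13,628.84; pay $27.20 → $13,601.64
Payment period 2: $13,601.64 +$27.20 interest = $13,628.84; pay $27.20 → $13,601.64
Payment period 3: $13,601.64 +$27.20 interest = $13,628.84; pay $4,040.06 → $9,588.78
Payment period 4: $9,588.78 +$19.17 interest = $9,607.95; pay $4,040.06 → $5,567.89
Payment period 5: $5,567.89 +$11.13 interest = $5,579.02; pay $4,040.06 → $1,538.96
Payment period 6: $1,538.96 +$3.07 interest = $1,542.03; pay $1,542.03 → $0.00

$0.00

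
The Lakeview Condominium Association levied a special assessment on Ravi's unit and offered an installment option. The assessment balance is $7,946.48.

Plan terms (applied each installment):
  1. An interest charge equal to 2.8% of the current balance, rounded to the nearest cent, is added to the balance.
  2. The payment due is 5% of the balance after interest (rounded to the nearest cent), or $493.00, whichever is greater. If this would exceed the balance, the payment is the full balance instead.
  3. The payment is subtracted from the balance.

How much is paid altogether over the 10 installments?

$4,930.00

Installment 1: $7,946.48 +$222.50 interest = $8,168.98; pay $493.00 → $7,675.98
Installment 2: $7,675.98 +$214.93 interest = $7,890.91; pay $493.00 → $7,397.91
Installment 3: $7,397.91 +$207.14 interest = $7,605.05; pay $493.00 → $7,112.05
Installment 4: $7,112.05 +$199.14 interest = $7,311.19; pay $493.00 → $6,818.19
Installment 5: $6,818.19 +$190.91 interest = $7,009.10; pay $493.00 → $6,516.10
Installment 6: $6,516.10 +$182.45 interest = $6,698.55; pay $493.00 → $6,205.55
Installment 7: $6,205.55 +$173.76 interest = $6,379.31; pay $493.00 → $5,886.31
Installment 8: $5,886.31 +$164.82 interest = $6,051.13; pay $493.00 → $5,558.13
Installment 9: $5,558.13 +$155.63 interest = $5,713.76; pay $493.00 → $5,220.76
Installment 10: $5,220.76 +$146.18 interest = $5,366.94; pay $493.00 → $4,873.94
Total paid: $4,930.00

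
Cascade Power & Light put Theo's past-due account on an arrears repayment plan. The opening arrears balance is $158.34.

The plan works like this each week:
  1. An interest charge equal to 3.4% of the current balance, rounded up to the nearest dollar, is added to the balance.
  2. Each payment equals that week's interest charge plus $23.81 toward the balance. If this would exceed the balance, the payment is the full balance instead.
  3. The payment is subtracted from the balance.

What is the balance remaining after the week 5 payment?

$39.29

Week 1: $158.34 +$6.00 interest = $164.34; pay $29.81 → $134.53
Week 2: $134.53 +$5.00 interest = $139.53; pay $28.81 → $110.72
Week 3: $110.72 +$4.00 interest = $114.72; pay $27.81 → $86.91
Week 4: $86.91 +$3.00 interest = $89.91; pay $26.81 → $63.10
Week 5: $63.10 +$3.00 interest = $66.10; pay $26.81 → $39.29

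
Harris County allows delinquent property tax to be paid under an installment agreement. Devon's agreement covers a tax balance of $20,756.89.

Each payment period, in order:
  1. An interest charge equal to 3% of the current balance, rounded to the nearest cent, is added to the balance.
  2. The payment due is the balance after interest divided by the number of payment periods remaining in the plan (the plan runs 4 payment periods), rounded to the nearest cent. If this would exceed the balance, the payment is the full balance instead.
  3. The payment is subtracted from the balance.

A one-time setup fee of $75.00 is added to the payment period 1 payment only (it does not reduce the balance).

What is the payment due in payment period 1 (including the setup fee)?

$5,419.90

Payment period 1: opening $20,756.89; interest $622.71 → $21,379.60; payment $5,344.90 (+ $75.00 fee); balance $16,034.70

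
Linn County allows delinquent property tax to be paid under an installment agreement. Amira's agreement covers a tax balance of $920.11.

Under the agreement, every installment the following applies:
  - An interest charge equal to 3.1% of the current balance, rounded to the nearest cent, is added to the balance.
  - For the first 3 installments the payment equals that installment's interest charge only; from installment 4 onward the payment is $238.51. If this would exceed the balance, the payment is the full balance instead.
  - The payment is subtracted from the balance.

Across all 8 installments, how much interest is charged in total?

$161.02

Installment 1: $920.11 +$28.52 interest = $948.63; pay $28.52 → $920.11
Installment 2: $920.11 +$28.52 interest = $948.63; pay $28.52 → $920.11
Installment 3: $920.11 +$28.52 interest = $948.63; pay $28.52 → $920.11
Installment 4: $920.11 +$28.52 interest = $948.63; pay $238.51 → $710.12
Installment 5: $710.12 +$22.01 interest = $732.13; pay $238.51 → $493.62
Installment 6: $493.62 +$15.30 interest = $508.92; pay $238.51 → $270.41
Installment 7: $270.41 +$8.38 interest = $278.79; pay $238.51 → $40.28
Installment 8: $40.28 +$1.25 interest = $41.53; pay $41.53 → $0.00
Total interest: $28.52 + $28.52 + $28.52 + $28.52 + $22.01 + $15.30 + $8.38 + $1.25 = $161.02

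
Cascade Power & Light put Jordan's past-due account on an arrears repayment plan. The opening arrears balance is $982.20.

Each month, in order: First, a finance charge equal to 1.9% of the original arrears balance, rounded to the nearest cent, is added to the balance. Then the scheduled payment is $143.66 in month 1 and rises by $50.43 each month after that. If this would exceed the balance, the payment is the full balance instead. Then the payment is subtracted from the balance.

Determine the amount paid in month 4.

Month 1: opening $982.20; interest $18.66 → $1,000.86; payment $143.66; balance $857.20
Month 2: opening $857.20; interest $18.66 → $875.86; payment $194.09; balance $681.77
Month 3: opening $681.77; interest $18.66 → $700.43; payment $244.52; balance $455.91
Month 4: opening $455.91; interest $18.66 → $474.57; payment $294.95; balance $179.62

$294.95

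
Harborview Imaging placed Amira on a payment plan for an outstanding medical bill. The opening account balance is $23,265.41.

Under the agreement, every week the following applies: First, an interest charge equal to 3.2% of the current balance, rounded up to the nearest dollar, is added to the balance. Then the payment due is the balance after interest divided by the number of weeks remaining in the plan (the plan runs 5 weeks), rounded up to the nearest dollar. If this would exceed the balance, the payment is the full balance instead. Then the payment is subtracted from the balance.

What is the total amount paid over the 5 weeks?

Week 1: $23,265.41 +$745.00 interest = $24,010.41; pay $4,803.00 → $19,207.41
Week 2: $19,207.41 +$615.00 interest = $19,822.41; pay $4,956.00 → $14,866.41
Week 3: $14,866.41 +$476.00 interest = $15,342.41; pay $5,115.00 → $10,227.41
Week 4: $10,227.41 +$328.00 interest = $10,555.41; pay $5,278.00 → $5,277.41
Week 5: $5,277.41 +$169.00 interest = $5,446.41; pay $5,446.41 → $0.00
Total paid: $25,598.41

$25,598.41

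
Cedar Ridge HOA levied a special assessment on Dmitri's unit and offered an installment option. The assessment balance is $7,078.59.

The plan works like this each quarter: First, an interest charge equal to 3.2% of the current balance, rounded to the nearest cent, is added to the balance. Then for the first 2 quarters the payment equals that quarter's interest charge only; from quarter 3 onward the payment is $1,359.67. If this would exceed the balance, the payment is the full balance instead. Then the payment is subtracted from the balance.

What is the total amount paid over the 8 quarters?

$8,323.00

Quarter 1: opening $7,078.59; interest $226.51 → $7,305.10; payment $226.51; balance $7,078.59
Quarter 2: opening $7,078.59; interest $226.51 → $7,305.10; payment $226.51; balance $7,078.59
Quarter 3: opening $7,078.59; interest $226.51 → $7,305.10; payment $1,359.67; balance $5,945.43
Quarter 4: opening $5,945.43; interest $190.25 → $6,135.68; payment $1,359.67; balance $4,776.01
Quarter 5: opening $4,776.01; interest $152.83 → $4,928.84; payment $1,359.67; balance $3,569.17
Quarter 6: opening $3,569.17; interest $114.21 → $3,683.38; payment $1,359.67; balance $2,323.71
Quarter 7: opening $2,323.71; interest $74.36 → $2,398.07; payment $1,359.67; balance $1,038.40
Quarter 8: opening $1,038.40; interest $33.23 → $1,071.63; payment $1,071.63; balance $0.00
Total paid: $8,323.00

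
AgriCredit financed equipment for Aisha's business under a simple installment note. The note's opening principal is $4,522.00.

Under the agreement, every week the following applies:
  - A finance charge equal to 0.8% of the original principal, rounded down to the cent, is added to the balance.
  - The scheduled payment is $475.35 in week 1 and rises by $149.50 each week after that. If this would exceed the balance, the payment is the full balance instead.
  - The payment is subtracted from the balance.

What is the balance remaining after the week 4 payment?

Week 1: $4,522.00 +$36.17 interest = $4,558.17; pay $475.35 → $4,082.82
Week 2: $4,082.82 +$36.17 interest = $4,118.99; pay $624.85 → $3,494.14
Week 3: $3,494.14 +$36.17 interest = $3,530.31; pay $774.35 → $2,755.96
Week 4: $2,755.96 +$36.17 interest = $2,792.13; pay $923.85 → $1,868.28

$1,868.28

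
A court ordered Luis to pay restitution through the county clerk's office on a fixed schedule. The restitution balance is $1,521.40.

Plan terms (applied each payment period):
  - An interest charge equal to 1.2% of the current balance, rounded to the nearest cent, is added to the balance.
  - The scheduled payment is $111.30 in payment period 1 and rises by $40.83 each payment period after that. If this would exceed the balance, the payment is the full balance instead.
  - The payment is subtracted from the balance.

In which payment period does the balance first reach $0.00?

7

Payment period 1: opening $1,521.40; interest $18.26 → $1,539.66; payment $111.30; balance $1,428.36
Payment period 2: opening $1,428.36; interest $17.14 → $1,445.50; payment $152.13; balance $1,293.37
Payment period 3: opening $1,293.37; interest $15.52 → $1,308.89; payment $192.96; balance $1,115.93
Payment period 4: opening $1,115.93; interest $13.39 → $1,129.32; payment $233.79; balance $895.53
Payment period 5: opening $895.53; interest $10.75 → $906.28; payment $274.62; balance $631.66
Payment period 6: opening $631.66; interest $7.58 → $639.24; payment $315.45; balance $323.79
Payment period 7: opening $323.79; interest $3.89 → $327.68; payment $327.68; balance $0.00
Balance reaches $0.00 in payment period 7.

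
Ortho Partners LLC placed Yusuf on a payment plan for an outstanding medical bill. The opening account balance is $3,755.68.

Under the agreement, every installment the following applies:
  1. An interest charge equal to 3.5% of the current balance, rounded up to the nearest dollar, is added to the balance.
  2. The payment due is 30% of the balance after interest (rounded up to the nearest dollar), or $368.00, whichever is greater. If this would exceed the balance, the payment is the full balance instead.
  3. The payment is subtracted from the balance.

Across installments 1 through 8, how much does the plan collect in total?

Installment 1: opening $3,755.68; interest $132.00 → $3,887.68; payment $1,167.00; balance $2,720.68
Installment 2: opening $2,720.68; interest $96.00 → $2,816.68; payment $846.00; balance $1,970.68
Installment 3: opening $1,970.68; interest $69.00 → $2,039.68; payment $612.00; balance $1,427.68
Installment 4: opening $1,427.68; interest $50.00 → $1,477.68; payment $444.00; balance $1,033.68
Installment 5: opening $1,033.68; interest $37.00 → $1,070.68; payment $368.00; balance $702.68
Installment 6: opening $702.68; interest $25.00 → $727.68; payment $368.00; balance $359.68
Installment 7: opening $359.68; interest $13.00 → $372.68; payment $368.00; balance $4.68
Installment 8: opening $4.68; interest $1.00 → $5.68; payment $5.68; balance $0.00
Total paid: $4,178.68

$4,178.68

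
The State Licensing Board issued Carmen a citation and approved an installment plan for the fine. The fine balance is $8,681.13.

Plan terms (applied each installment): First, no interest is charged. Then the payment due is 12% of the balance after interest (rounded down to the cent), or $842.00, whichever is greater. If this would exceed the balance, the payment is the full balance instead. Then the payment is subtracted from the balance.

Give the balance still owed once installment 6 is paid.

$3,354.68

Installment 1: opening $8,681.13; payment $1,041.73; balance $7,639.40
Installment 2: opening $7,639.40; payment $916.72; balance $6,722.68
Installment 3: opening $6,722.68; payment $842.00; balance $5,880.68
Installment 4: opening $5,880.68; payment $842.00; balance $5,038.68
Installment 5: opening $5,038.68; payment $842.00; balance $4,196.68
Installment 6: opening $4,196.68; payment $842.00; balance $3,354.68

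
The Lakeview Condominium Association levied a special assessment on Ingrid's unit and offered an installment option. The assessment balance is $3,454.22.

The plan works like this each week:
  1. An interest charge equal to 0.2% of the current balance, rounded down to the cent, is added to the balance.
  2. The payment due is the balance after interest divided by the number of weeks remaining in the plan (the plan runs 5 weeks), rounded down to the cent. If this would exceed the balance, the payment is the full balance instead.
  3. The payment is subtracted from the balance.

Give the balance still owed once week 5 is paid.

Week 1: opening $3,454.22; interest $6.90 → $3,461.12; payment $692.22; balance $2,768.90
Week 2: opening $2,768.90; interest $5.53 → $2,774.43; payment $693.60; balance $2,080.83
Week 3: opening $2,080.83; interest $4.16 → $2,084.99; payment $694.99; balance $1,390.00
Week 4: opening $1,390.00; interest $2.78 → $1,392.78; payment $696.39; balance $696.39
Week 5: opening $696.39; interest $1.39 → $697.78; payment $697.78; balance $0.00

$0.00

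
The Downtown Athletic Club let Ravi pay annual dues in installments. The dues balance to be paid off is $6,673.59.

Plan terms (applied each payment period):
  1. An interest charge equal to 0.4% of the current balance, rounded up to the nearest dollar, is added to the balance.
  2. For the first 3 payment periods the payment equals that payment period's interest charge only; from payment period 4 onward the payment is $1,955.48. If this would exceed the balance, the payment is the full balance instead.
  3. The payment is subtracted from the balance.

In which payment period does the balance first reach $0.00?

7

Payment period 1: $6,673.59 +$27.00 interest = $6,700.59; pay $27.00 → $6,673.59
Payment period 2: $6,673.59 +$27.00 interest = $6,700.59; pay $27.00 → $6,673.59
Payment period 3: $6,673.59 +$27.00 interest = $6,700.59; pay $27.00 → $6,673.59
Payment period 4: $6,673.59 +$27.00 interest = $6,700.59; pay $1,955.48 → $4,745.11
Payment period 5: $4,745.11 +$19.00 interest = $4,764.11; pay $1,955.48 → $2,808.63
Payment period 6: $2,808.63 +$12.00 interest = $2,820.63; pay $1,955.48 → $865.15
Payment period 7: $865.15 +$4.00 interest = $869.15; pay $869.15 → $0.00
Balance reaches $0.00 in payment period 7.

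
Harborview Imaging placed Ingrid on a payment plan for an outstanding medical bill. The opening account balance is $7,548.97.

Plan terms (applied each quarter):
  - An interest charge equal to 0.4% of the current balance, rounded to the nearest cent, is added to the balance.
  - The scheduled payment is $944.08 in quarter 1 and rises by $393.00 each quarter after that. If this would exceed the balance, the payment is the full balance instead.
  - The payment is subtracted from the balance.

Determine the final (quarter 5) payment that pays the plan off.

Quarter 1: $7,548.97 +$30.20 interest = $7,579.17; pay $944.08 → $6,635.09
Quarter 2: $6,635.09 +$26.54 interest = $6,661.63; pay $1,337.08 → $5,324.55
Quarter 3: $5,324.55 +$21.30 interest = $5,345.85; pay $1,730.08 → $3,615.77
Quarter 4: $3,615.77 +$14.46 interest = $3,630.23; pay $2,123.08 → $1,507.15
Quarter 5: $1,507.15 +$6.03 interest = $1,513.18; pay $1,513.18 → $0.00

$1,513.18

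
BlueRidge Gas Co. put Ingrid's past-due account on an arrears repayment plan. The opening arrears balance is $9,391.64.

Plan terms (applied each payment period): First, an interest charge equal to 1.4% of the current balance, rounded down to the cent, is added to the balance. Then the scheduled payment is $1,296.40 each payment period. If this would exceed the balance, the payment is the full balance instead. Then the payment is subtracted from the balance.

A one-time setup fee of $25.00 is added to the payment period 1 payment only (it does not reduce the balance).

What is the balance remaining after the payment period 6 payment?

Payment period 1: opening $9,391.64; interest $131.48 → $9,523.12; payment $1,296.40 (+ $25.00 fee); balance $8,226.72
Payment period 2: opening $8,226.72; interest $115.17 → $8,341.89; payment $1,296.40; balance $7,045.49
Payment period 3: opening $7,045.49; interest $98.63 → $7,144.12; payment $1,296.40; balance $5,847.72
Payment period 4: opening $5,847.72; interest $81.86 → $5,929.58; payment $1,296.40; balance $4,633.18
Payment period 5: opening $4,633.18; interest $64.86 → $4,698.04; payment $1,296.40; balance $3,401.64
Payment period 6: opening $3,401.64; interest $47.62 → $3,449.26; payment $1,296.40; balance $2,152.86

$2,152.86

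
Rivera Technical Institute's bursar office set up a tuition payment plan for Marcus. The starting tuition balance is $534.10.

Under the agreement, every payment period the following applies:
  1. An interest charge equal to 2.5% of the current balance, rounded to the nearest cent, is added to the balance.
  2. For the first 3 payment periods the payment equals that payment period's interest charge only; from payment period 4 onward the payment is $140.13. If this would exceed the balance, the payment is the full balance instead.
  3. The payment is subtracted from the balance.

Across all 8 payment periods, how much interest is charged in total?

$74.30

Payment period 1: $534.10 +$13.35 interest = $547.45; pay $13.35 → $534.10
Payment period 2: $534.10 +$13.35 interest = $547.45; pay $13.35 → $534.10
Payment period 3: $534.10 +$13.35 interest = $547.45; pay $13.35 → $534.10
Payment period 4: $534.10 +$13.35 interest = $547.45; pay $140.13 → $407.32
Payment period 5: $407.32 +$10.18 interest = $417.50; pay $140.13 → $277.37
Payment period 6: $277.37 +$6.93 interest = $284.30; pay $140.13 → $144.17
Payment period 7: $144.17 +$3.60 interest = $147.77; pay $140.13 → $7.64
Payment period 8: $7.64 +$0.19 interest = $7.83; pay $7.83 → $0.00
Total interest: $13.35 + $13.35 + $13.35 + $13.35 + $10.18 + $6.93 + $3.60 + $0.19 = $74.30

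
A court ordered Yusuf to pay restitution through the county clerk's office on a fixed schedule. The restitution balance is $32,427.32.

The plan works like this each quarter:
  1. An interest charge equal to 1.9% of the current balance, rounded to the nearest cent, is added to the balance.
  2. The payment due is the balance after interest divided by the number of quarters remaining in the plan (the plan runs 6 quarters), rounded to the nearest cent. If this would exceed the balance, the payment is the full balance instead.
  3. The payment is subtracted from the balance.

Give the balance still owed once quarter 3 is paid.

$17,155.51

Quarter 1: opening $32,427.32; interest $616.12 → $33,043.44; payment $5,507.24; balance $27,536.20
Quarter 2: opening $27,536.20; interest $523.19 → $28,059.39; payment $5,611.88; balance $22,447.51
Quarter 3: opening $22,447.51; interest $426.50 → $22,874.01; payment $5,718.50; balance $17,155.51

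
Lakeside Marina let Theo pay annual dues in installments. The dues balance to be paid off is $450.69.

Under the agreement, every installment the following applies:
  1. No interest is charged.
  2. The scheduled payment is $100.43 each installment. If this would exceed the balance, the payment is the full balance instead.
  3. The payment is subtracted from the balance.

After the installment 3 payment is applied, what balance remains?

$149.40

# | Opening | Payment | End bal
1 | $450.69 | $100.43 | $350.26
2 | $350.26 | $100.43 | $249.83
3 | $249.83 | $100.43 | $149.40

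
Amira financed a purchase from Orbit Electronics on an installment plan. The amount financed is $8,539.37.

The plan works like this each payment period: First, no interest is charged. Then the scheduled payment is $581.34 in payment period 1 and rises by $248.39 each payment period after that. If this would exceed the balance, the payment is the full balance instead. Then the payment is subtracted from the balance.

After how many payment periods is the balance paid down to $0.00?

Payment period 1: opening $8,539.37; payment $581.34; balance $7,958.03
Payment period 2: opening $7,958.03; payment $829.73; balance $7,128.30
Payment period 3: opening $7,128.30; payment $1,078.12; balance $6,050.18
Payment period 4: opening $6,050.18; payment $1,326.51; balance $4,723.67
Payment period 5: opening $4,723.67; payment $1,574.90; balance $3,148.77
Payment period 6: opening $3,148.77; payment $1,823.29; balance $1,325.48
Payment period 7: opening $1,325.48; payment $1,325.48; balance $0.00
Balance reaches $0.00 in payment period 7.

7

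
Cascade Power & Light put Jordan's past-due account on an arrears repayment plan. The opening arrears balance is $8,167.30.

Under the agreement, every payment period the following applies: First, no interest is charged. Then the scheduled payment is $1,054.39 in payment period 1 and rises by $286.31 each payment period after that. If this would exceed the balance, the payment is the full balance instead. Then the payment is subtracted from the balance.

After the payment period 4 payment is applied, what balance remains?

Payment period 1: $8,167.30 − $1,054.39 → $7,112.91
Payment period 2: $7,112.91 − $1,340.70 → $5,772.21
Payment period 3: $5,772.21 − $1,627.01 → $4,145.20
Payment period 4: $4,145.20 − $1,913.32 → $2,231.88

$2,231.88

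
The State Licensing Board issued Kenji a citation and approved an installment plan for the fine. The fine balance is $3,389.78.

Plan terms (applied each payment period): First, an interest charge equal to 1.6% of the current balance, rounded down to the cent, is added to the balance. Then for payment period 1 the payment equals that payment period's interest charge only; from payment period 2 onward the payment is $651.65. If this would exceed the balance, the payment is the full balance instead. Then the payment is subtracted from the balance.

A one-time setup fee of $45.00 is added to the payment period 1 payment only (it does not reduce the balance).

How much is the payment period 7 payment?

$310.43

Payment period 1: opening $3,389.78; interest $54.23 → $3,444.01; payment $54.23 (+ $45.00 fee); balance $3,389.78
Payment period 2: opening $3,389.78; interest $54.23 → $3,444.01; payment $651.65; balance $2,792.36
Payment period 3: opening $2,792.36; interest $44.67 → $2,837.03; payment $651.65; balance $2,185.38
Payment period 4: opening $2,185.38; interest $34.96 → $2,220.34; payment $651.65; balance $1,568.69
Payment period 5: opening $1,568.69; interest $25.09 → $1,593.78; payment $651.65; balance $942.13
Payment period 6: opening $942.13; interest $15.07 → $957.20; payment $651.65; balance $305.55
Payment period 7: opening $305.55; interest $4.88 → $310.43; payment $310.43; balance $0.00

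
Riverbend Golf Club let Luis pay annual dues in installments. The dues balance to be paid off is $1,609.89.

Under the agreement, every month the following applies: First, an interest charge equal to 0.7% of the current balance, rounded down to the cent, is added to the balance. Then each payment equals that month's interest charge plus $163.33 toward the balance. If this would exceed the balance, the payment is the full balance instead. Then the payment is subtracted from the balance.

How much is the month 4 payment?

$171.16

# | Opening | Interest | Payment | End bal
1 | $1,609.89 | $11.26 | $174.59 | $1,446.56
2 | $1,446.56 | $10.12 | $173.45 | $1,283.23
3 | $1,283.23 | $8.98 | $172.31 | $1,119.90
4 | $1,119.90 | $7.83 | $171.16 | $956.57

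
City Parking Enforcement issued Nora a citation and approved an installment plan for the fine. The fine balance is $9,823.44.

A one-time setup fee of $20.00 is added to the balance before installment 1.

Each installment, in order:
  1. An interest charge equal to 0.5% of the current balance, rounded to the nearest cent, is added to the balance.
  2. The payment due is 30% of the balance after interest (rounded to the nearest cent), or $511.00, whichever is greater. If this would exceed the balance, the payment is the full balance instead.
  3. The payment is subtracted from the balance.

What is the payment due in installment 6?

# | Opening | Interest | Payment | End bal
1 | $9,843.44 | $49.22 | $2,967.80 | $6,924.86
2 | $6,924.86 | $34.62 | $2,087.84 | $4,871.64
3 | $4,871.64 | $24.36 | $1,468.80 | $3,427.20
4 | $3,427.20 | $17.14 | $1,033.30 | $2,411.04
5 | $2,411.04 | $12.06 | $726.93 | $1,696.17
6 | $1,696.17 | $8.48 | $511.40 | $1,193.25

$511.40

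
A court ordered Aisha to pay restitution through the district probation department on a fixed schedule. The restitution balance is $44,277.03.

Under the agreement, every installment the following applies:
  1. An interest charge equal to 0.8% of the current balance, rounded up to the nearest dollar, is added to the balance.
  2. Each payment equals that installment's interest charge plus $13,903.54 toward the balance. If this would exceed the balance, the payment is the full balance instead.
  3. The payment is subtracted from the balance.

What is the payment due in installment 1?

Installment 1: opening $44,277.03; interest $355.00 → $44,632.03; payment $14,258.54; balance $30,373.49

$14,258.54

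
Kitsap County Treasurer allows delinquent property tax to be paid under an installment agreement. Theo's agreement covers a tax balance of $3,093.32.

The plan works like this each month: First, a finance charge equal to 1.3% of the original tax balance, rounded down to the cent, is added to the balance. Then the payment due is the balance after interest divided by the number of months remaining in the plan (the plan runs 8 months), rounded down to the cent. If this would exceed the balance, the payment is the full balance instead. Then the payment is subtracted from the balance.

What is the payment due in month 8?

# | Opening | Interest | Payment | End bal
1 | $3,093.32 | $40.21 | $391.69 | $2,741.84
2 | $2,741.84 | $40.21 | $397.43 | $2,384.62
3 | $2,384.62 | $40.21 | $404.13 | $2,020.70
4 | $2,020.70 | $40.21 | $412.18 | $1,648.73
5 | $1,648.73 | $40.21 | $422.23 | $1,266.71
6 | $1,266.71 | $40.21 | $435.64 | $871.28
7 | $871.28 | $40.21 | $455.74 | $455.75
8 | $455.75 | $40.21 | $495.96 | $0.00

$495.96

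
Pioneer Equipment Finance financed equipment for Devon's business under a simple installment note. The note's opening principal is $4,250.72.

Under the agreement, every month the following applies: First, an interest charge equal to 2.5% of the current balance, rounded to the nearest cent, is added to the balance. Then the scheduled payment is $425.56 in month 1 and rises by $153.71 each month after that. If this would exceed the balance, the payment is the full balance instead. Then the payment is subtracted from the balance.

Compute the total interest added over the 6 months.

$435.50

Month 1: opening $4,250.72; interest $106.27 → $4,356.99; payment $425.56; balance $3,931.43
Month 2: opening $3,931.43; interest $98.29 → $4,029.72; payment $579.27; balance $3,450.45
Month 3: opening $3,450.45; interest $86.26 → $3,536.71; payment $732.98; balance $2,803.73
Month 4: opening $2,803.73; interest $70.09 → $2,873.82; payment $886.69; balance $1,987.13
Month 5: opening $1,987.13; interest $49.68 → $2,036.81; payment $1,040.40; balance $996.41
Month 6: opening $996.41; interest $24.91 → $1,021.32; payment $1,021.32; balance $0.00
Total interest: $106.27 + $98.29 + $86.26 + $70.09 + $49.68 + $24.91 = $435.50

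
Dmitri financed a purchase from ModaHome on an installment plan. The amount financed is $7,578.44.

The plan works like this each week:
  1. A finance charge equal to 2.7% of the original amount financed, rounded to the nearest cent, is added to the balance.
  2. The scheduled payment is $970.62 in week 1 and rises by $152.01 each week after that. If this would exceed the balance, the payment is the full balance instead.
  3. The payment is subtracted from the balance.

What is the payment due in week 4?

Week 1: $7,578.44 +$204.62 interest = $7,783.06; pay $970.62 → $6,812.44
Week 2: $6,812.44 +$204.62 interest = $7,017.06; pay $1,122.63 → $5,894.43
Week 3: $5,894.43 +$204.62 interest = $6,099.05; pay $1,274.64 → $4,824.41
Week 4: $4,824.41 +$204.62 interest = $5,029.03; pay $1,426.65 → $3,602.38

$1,426.65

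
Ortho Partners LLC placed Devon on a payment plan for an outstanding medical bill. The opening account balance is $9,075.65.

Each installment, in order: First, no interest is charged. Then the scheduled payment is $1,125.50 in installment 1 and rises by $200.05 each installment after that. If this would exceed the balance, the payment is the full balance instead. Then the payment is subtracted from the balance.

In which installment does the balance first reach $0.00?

6

# | Opening | Payment | End bal
1 | $9,075.65 | $1,125.50 | $7,950.15
2 | $7,950.15 | $1,325.55 | $6,624.60
3 | $6,624.60 | $1,525.60 | $5,099.00
4 | $5,099.00 | $1,725.65 | $3,373.35
5 | $3,373.35 | $1,925.70 | $1,447.65
6 | $1,447.65 | $1,447.65 | $0.00
Balance reaches $0.00 in installment 6.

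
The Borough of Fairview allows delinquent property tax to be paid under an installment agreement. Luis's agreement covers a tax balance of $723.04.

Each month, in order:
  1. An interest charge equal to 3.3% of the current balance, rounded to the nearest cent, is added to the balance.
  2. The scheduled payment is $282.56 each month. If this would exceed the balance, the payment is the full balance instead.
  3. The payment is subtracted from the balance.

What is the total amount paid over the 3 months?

$768.72

# | Opening | Interest | Payment | End bal
1 | $723.04 | $23.86 | $282.56 | $464.34
2 | $464.34 | $15.32 | $282.56 | $197.10
3 | $197.10 | $6.50 | $203.60 | $0.00
Total paid: $768.72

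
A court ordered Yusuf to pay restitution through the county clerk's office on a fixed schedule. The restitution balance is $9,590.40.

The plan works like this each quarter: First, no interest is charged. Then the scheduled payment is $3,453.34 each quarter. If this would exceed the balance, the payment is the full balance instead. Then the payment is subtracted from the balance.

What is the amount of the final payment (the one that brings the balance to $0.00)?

$2,683.72

# | Opening | Payment | End bal
1 | $9,590.40 | $3,453.34 | $6,137.06
2 | $6,137.06 | $3,453.34 | $2,683.72
3 | $2,683.72 | $2,683.72 | $0.00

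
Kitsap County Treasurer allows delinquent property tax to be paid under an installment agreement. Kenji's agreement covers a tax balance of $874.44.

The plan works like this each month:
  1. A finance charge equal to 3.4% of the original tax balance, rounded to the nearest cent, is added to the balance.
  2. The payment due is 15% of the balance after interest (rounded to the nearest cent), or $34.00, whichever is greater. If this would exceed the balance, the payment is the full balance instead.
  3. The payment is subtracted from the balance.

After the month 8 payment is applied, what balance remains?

Month 1: opening $874.44; interest $29.73 → $904.17; payment $135.63; balance $768.54
Month 2: opening $768.54; interest $29.73 → $798.27; payment $119.74; balance $678.53
Month 3: opening $678.53; interest $29.73 → $708.26; payment $106.24; balance $602.02
Month 4: opening $602.02; interest $29.73 → $631.75; payment $94.76; balance $536.99
Month 5: opening $536.99; interest $29.73 → $566.72; payment $85.01; balance $481.71
Month 6: opening $481.71; interest $29.73 → $511.44; payment $76.72; balance $434.72
Month 7: opening $434.72; interest $29.73 → $464.45; payment $69.67; balance $394.78
Month 8: opening $394.78; interest $29.73 → $424.51; payment $63.68; balance $360.83

$360.83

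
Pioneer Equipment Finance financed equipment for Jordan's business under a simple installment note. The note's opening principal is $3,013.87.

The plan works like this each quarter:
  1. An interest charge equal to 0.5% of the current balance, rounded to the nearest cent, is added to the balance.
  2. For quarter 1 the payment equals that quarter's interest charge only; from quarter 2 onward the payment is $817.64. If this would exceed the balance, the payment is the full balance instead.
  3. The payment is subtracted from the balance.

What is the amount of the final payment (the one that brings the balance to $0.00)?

$597.07

Quarter 1: $3,013.87 +$15.07 interest = $3,028.94; pay $15.07 → $3,013.87
Quarter 2: $3,013.87 +$15.07 interest = $3,028.94; pay $817.64 → $2,211.30
Quarter 3: $2,211.30 +$11.06 interest = $2,222.36; pay $817.64 → $1,404.72
Quarter 4: $1,404.72 +$7.02 interest = $1,411.74; pay $817.64 → $594.10
Quarter 5: $594.10 +$2.97 interest = $597.07; pay $597.07 → $0.00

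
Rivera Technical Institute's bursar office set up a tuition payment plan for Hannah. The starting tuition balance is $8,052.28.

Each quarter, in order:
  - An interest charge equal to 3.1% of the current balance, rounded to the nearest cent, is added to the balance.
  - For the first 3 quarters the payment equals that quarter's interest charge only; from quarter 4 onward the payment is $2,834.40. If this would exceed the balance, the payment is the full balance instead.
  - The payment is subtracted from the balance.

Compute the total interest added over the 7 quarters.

Quarter 1: $8,052.28 +$249.62 interest = $8,301.90; pay $249.62 → $8,052.28
Quarter 2: $8,052.28 +$249.62 interest = $8,301.90; pay $249.62 → $8,052.28
Quarter 3: $8,052.28 +$249.62 interest = $8,301.90; pay $249.62 → $8,052.28
Quarter 4: $8,052.28 +$249.62 interest = $8,301.90; pay $2,834.40 → $5,467.50
Quarter 5: $5,467.50 +$169.49 interest = $5,636.99; pay $2,834.40 → $2,802.59
Quarter 6: $2,802.59 +$86.88 interest = $2,889.47; pay $2,834.40 → $55.07
Quarter 7: $55.07 +$1.71 interest = $56.78; pay $56.78 → $0.00
Total interest: $249.62 + $249.62 + $249.62 + $249.62 + $169.49 + $86.88 + $1.71 = $1,256.56

$1,256.56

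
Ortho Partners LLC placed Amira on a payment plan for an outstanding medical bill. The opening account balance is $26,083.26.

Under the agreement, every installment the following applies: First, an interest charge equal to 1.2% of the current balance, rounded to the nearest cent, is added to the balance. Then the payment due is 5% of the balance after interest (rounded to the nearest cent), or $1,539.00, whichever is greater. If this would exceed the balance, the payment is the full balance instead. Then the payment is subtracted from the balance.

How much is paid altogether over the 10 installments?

$15,390.00

Installment 1: $26,083.26 +$313.00 interest = $26,396.26; pay $1,539.00 → $24,857.26
Installment 2: $24,857.26 +$298.29 interest = $25,155.55; pay $1,539.00 → $23,616.55
Installment 3: $23,616.55 +$283.40 interest = $23,899.95; pay $1,539.00 → $22,360.95
Installment 4: $22,360.95 +$268.33 interest = $22,629.28; pay $1,539.00 → $21,090.28
Installment 5: $21,090.28 +$253.08 interest = $21,343.36; pay $1,539.00 → $19,804.36
Installment 6: $19,804.36 +$237.65 interest = $20,042.01; pay $1,539.00 → $18,503.01
Installment 7: $18,503.01 +$222.04 interest = $18,725.05; pay $1,539.00 → $17,186.05
Installment 8: $17,186.05 +$206.23 interest = $17,392.28; pay $1,539.00 → $15,853.28
Installment 9: $15,853.28 +$190.24 interest = $16,043.52; pay $1,539.00 → $14,504.52
Installment 10: $14,504.52 +$174.05 interest = $14,678.57; pay $1,539.00 → $13,139.57
Total paid: $15,390.00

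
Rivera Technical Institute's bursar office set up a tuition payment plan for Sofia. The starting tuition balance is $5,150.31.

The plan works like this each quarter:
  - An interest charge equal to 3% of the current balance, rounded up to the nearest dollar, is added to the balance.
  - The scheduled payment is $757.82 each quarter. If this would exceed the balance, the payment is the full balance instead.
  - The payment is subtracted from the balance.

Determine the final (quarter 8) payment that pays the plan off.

# | Opening | Interest | Payment | End bal
1 | $5,150.31 | $155.00 | $757.82 | $4,547.49
2 | $4,547.49 | $137.00 | $757.82 | $3,926.67
3 | $3,926.67 | $118.00 | $757.82 | $3,286.85
4 | $3,286.85 | $99.00 | $757.82 | $2,628.03
5 | $2,628.03 | $79.00 | $757.82 | $1,949.21
6 | $1,949.21 | $59.00 | $757.82 | $1,250.39
7 | $1,250.39 | $38.00 | $757.82 | $530.57
8 | $530.57 | $16.00 | $546.57 | $0.00

$546.57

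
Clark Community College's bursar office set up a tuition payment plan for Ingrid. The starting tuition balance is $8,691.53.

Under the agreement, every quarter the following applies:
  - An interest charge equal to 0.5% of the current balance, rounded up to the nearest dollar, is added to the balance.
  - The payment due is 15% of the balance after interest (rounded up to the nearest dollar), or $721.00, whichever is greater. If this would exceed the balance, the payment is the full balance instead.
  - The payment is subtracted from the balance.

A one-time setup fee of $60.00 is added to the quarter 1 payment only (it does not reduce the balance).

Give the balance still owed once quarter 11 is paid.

Quarter 1: $8,691.53 +$44.00 interest = $8,735.53; pay $1,311.00 (+ $60.00 fee) → $7,424.53
Quarter 2: $7,424.53 +$38.00 interest = $7,462.53; pay $1,120.00 → $6,342.53
Quarter 3: $6,342.53 +$32.00 interest = $6,374.53; pay $957.00 → $5,417.53
Quarter 4: $5,417.53 +$28.00 interest = $5,445.53; pay $817.00 → $4,628.53
Quarter 5: $4,628.53 +$24.00 interest = $4,652.53; pay $721.00 → $3,931.53
Quarter 6: $3,931.53 +$20.00 interest = $3,951.53; pay $721.00 → $3,230.53
Quarter 7: $3,230.53 +$17.00 interest = $3,247.53; pay $721.00 → $2,526.53
Quarter 8: $2,526.53 +$13.00 interest = $2,539.53; pay $721.00 → $1,818.53
Quarter 9: $1,818.53 +$10.00 interest = $1,828.53; pay $721.00 → $1,107.53
Quarter 10: $1,107.53 +$6.00 interest = $1,113.53; pay $721.00 → $392.53
Quarter 11: $392.53 +$2.00 interest = $394.53; pay $394.53 → $0.00

$0.00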